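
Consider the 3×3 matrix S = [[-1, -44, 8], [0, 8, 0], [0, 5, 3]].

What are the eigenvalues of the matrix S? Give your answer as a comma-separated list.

The characteristic polynomial is p(r) = det(rI - S).
Expanding the 3×3 determinant: p(r) = r^3 - 10r^2 + 13r + 24.
Try r = 8: p(8) = 0, so 8 is a root.
Dividing by (r - 8) leaves r^2 - 2r - 3.
The quadratic factors as (r + 1)·(r - 3).
Eigenvalues: -1, 3, 8.

-1, 3, 8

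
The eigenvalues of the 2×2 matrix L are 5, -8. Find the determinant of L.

det(L) is the product of the eigenvalues: (5) · (-8) = -40.

-40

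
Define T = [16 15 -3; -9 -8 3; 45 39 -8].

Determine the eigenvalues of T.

-5, -2, 7

Set up det(tI - T) = 0.
Cofactor expansion gives p(t) = t^3 - 39t - 70.
Since p(-2) = 0, t = -2 is a root.
Dividing by (t + 2) leaves t^2 - 2t - 35.
The quadratic factors as (t + 5)·(t - 7).
Eigenvalues: -5, -2, 7.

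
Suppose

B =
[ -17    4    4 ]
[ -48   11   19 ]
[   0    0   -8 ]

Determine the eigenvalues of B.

Compute the characteristic polynomial p(r) = det(rI - B).
Cofactor expansion gives p(r) = r^3 + 14r^2 + 53r + 40.
Since p(-1) = 0, r = -1 is a root.
Factor out (r + 1): p(r) = (r + 1)·(r^2 + 13r + 40).
The quadratic factors as (r + 8)·(r + 5).
Eigenvalues: -8, -5, -1.

-8, -5, -1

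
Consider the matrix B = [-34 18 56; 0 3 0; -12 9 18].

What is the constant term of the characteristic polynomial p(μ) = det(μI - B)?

-180

p(0) = det(0·I − B) = det(−B) = (−1)^3·det(B).
det(B) = 180, so p(0) = -180.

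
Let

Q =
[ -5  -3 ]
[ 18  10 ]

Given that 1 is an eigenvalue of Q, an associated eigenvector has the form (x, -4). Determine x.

2

We need (Q - 1I)v = 0.
Q - 1I = [[-6, -3], [18, 9]].
Row 1: (-6)·x + (-3)·-4 = 0
Row 2: (18)·x + (9)·-4 = 0
Solving gives x = 2.
Check: Q·(2, -4) = (2, -4) = 1·(2, -4).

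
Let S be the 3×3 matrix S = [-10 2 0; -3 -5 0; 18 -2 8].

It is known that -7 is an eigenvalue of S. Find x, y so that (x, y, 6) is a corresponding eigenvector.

-6, -9

We need (S + 7I)v = 0.
S + 7I = [[-3, 2, 0], [-3, 2, 0], [18, -2, 15]].
Row 1: (-3)·x + (2)·y + (0)·6 = 0
Row 2: (-3)·x + (2)·y + (0)·6 = 0
Row 3: (18)·x + (-2)·y + (15)·6 = 0
Solving gives x = -6, y = -9.
Check: S·(-6, -9, 6) = (42, 63, -42) = -7·(-6, -9, 6).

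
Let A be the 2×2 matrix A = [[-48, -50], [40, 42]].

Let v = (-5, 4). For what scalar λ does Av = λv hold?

-8

Compute Av: A·(-5, 4) = (40, -32).
Since Av = λv, compare component 1: 40 = λ·-5, so λ = -8.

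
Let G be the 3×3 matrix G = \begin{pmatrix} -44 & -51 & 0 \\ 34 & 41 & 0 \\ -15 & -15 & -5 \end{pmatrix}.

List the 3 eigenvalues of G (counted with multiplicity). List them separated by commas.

Set up det(tI - G) = 0.
Cofactor expansion gives p(t) = t^3 + 8t^2 - 55t - 350.
Rational-root test: t = 7 gives p(7) = 0.
Dividing by (t - 7) leaves t^2 + 15t + 50.
The quadratic factors as (t + 10)·(t + 5).
Eigenvalues: -10, -5, 7.

-10, -5, 7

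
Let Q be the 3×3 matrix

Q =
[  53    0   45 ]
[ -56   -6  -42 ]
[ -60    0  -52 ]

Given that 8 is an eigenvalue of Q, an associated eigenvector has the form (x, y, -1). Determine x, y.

1, -1

We need (Q - 8I)v = 0.
Q - 8I = [[45, 0, 45], [-56, -14, -42], [-60, 0, -60]].
Row 1: (45)·x + (0)·y + (45)·-1 = 0
Row 2: (-56)·x + (-14)·y + (-42)·-1 = 0
Row 3: (-60)·x + (0)·y + (-60)·-1 = 0
Solving gives x = 1, y = -1.
Check: Q·(1, -1, -1) = (8, -8, -8) = 8·(1, -1, -1).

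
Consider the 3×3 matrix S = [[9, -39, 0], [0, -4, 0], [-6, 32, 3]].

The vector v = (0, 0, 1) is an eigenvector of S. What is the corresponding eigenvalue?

3

Compute Sv: S·(0, 0, 1) = (0, 0, 3).
Since Sv = λv, compare component 3: 3 = λ·1, so λ = 3.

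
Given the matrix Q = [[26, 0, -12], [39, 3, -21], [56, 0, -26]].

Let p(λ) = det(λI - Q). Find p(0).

p(0) = det(0·I − Q) = det(−Q) = (−1)^3·det(Q).
det(Q) = -12, so p(0) = 12.

12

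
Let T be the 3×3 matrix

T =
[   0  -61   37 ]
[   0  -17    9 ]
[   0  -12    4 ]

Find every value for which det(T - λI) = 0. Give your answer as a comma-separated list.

Compute the characteristic polynomial p(λ) = det(λI - T).
Expanding along the first row, p(λ) = λ^3 + 13λ^2 + 40λ.
Since p(0) = 0, λ = 0 is a root.
Dividing by λ leaves λ^2 + 13λ + 40.
The quadratic factors as (λ + 8)·(λ + 5).
Eigenvalues: -8, -5, 0.

-8, -5, 0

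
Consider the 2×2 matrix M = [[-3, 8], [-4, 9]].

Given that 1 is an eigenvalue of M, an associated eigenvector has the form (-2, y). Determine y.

-1

We need (M - 1I)v = 0.
M - 1I = [[-4, 8], [-4, 8]].
Row 1: (-4)·-2 + (8)·y = 0
Row 2: (-4)·-2 + (8)·y = 0
Solving gives y = -1.
Check: M·(-2, -1) = (-2, -1) = 1·(-2, -1).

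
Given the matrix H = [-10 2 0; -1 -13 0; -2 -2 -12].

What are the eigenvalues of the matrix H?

The characteristic polynomial is p(r) = det(rI - H).
Cofactor expansion gives p(r) = r^3 + 35r^2 + 408r + 1584.
Since p(-11) = 0, r = -11 is a root.
Dividing by (r + 11) leaves r^2 + 24r + 144.
The quadratic factor is (r + 12)^2.
Eigenvalues: -12, -12, -11.

-12, -12, -11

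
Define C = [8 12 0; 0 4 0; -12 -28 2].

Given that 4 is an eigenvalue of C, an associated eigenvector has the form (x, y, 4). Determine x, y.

We need (C - 4I)v = 0.
C - 4I = [[4, 12, 0], [0, 0, 0], [-12, -28, -2]].
Row 1: (4)·x + (12)·y + (0)·4 = 0
Row 2: (0)·x + (0)·y + (0)·4 = 0
Row 3: (-12)·x + (-28)·y + (-2)·4 = 0
Solving gives x = -3, y = 1.
Check: C·(-3, 1, 4) = (-12, 4, 16) = 4·(-3, 1, 4).

-3, 1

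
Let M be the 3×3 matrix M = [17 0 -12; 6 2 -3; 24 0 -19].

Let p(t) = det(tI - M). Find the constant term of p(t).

70

p(t) = t^3 - 39t + 70.
The constant term is 70.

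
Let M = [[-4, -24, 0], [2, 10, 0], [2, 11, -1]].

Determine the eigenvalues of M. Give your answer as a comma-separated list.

-1, 2, 4

Set up det(λI - M) = 0.
Expanding the 3×3 determinant: p(λ) = λ^3 - 5λ^2 + 2λ + 8.
Try λ = -1: p(-1) = 0, so -1 is a root.
Dividing by (λ + 1) leaves λ^2 - 6λ + 8.
The quadratic factors as (λ - 2)·(λ - 4).
Eigenvalues: -1, 2, 4.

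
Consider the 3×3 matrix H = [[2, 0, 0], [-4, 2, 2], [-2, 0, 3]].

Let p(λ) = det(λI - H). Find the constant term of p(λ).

-12

p(λ) = λ^3 - 7λ^2 + 16λ - 12.
The constant term is -12.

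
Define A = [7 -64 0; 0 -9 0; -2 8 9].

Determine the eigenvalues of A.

-9, 7, 9

The characteristic polynomial is p(s) = det(sI - A).
Expanding the 3×3 determinant: p(s) = s^3 - 7s^2 - 81s + 567.
Since p(-9) = 0, s = -9 is a root.
Dividing by (s + 9) leaves s^2 - 16s + 63.
The quadratic factors as (s - 7)·(s - 9).
Eigenvalues: -9, 7, 9.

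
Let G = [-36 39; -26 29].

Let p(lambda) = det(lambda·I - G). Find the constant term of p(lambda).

p(lambda) = lambda^2 + 7·lambda - 30.
The constant term is -30.

-30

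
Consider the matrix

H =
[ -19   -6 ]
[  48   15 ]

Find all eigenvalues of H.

det(H - tI) = (-19 - t)(15 - t) - (-6)·(48) = t^2 + 4t + 3.
This factors as (t + 3)·(t + 1) = 0.
Eigenvalues: -3, -1.

-3, -1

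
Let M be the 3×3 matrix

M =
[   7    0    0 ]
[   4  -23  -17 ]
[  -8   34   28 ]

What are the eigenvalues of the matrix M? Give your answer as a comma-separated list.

-6, 7, 11

Set up det(rI - M) = 0.
Expanding along the first row, p(r) = r^3 - 12r^2 - 31r + 462.
Rational-root test: r = -6 gives p(-6) = 0.
Dividing by (r + 6) leaves r^2 - 18r + 77.
The quadratic factors as (r - 7)·(r - 11).
Eigenvalues: -6, 7, 11.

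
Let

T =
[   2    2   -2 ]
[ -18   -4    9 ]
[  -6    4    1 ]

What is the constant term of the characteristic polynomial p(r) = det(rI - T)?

p(0) = det(0·I − T) = det(−T) = (−1)^3·det(T).
det(T) = 40, so p(0) = -40.

-40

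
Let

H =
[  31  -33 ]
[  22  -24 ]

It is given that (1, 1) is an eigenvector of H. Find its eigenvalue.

-2

Compute Hv: H·(1, 1) = (-2, -2).
Since Hv = λv, compare component 1: -2 = λ·1, so λ = -2.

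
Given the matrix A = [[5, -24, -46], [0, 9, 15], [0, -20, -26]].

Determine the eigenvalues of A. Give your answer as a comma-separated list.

-11, -6, 5

The characteristic polynomial is p(μ) = det(μI - A).
Cofactor expansion gives p(μ) = μ^3 + 12μ^2 - 19μ - 330.
Try μ = -6: p(-6) = 0, so -6 is a root.
Factor out (μ + 6): p(μ) = (μ + 6)·(μ^2 + 6μ - 55).
The quadratic factors as (μ + 11)·(μ - 5).
Eigenvalues: -11, -6, 5.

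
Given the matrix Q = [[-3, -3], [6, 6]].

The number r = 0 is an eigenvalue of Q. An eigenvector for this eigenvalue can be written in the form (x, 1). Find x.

-1

We need (Q)v = 0.
Q = [[-3, -3], [6, 6]].
Row 1: (-3)·x + (-3)·1 = 0
Row 2: (6)·x + (6)·1 = 0
Solving gives x = -1.
Check: Q·(-1, 1) = (0, 0) = 0·(-1, 1).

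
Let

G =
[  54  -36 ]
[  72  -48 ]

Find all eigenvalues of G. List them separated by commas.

0, 6

det(G - λI) = (54 - λ)(-48 - λ) - (-36)·(72) = λ^2 - 6λ.
This factors as λ·(λ - 6) = 0.
Eigenvalues: 0, 6.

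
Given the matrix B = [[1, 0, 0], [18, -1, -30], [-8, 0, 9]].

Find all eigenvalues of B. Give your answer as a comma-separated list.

-1, 1, 9

The characteristic polynomial is p(s) = det(sI - B).
Cofactor expansion gives p(s) = s^3 - 9s^2 - s + 9.
Rational-root test: s = -1 gives p(-1) = 0.
Dividing by (s + 1) leaves s^2 - 10s + 9.
The quadratic factors as (s - 1)·(s - 9).
Eigenvalues: -1, 1, 9.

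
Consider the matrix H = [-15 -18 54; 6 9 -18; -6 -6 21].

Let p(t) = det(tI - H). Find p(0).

-81

p(0) = det(0·I − H) = det(−H) = (−1)^3·det(H).
det(H) = 81, so p(0) = -81.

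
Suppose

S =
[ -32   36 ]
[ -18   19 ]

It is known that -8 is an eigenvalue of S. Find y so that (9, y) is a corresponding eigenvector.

We need (S + 8I)v = 0.
S + 8I = [[-24, 36], [-18, 27]].
Row 1: (-24)·9 + (36)·y = 0
Row 2: (-18)·9 + (27)·y = 0
Solving gives y = 6.
Check: S·(9, 6) = (-72, -48) = -8·(9, 6).

6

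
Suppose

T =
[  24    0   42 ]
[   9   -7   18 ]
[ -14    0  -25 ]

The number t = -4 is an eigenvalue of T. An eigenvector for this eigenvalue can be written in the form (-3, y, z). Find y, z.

3, 2

We need (T + 4I)v = 0.
T + 4I = [[28, 0, 42], [9, -3, 18], [-14, 0, -21]].
Row 1: (28)·-3 + (0)·y + (42)·z = 0
Row 2: (9)·-3 + (-3)·y + (18)·z = 0
Row 3: (-14)·-3 + (0)·y + (-21)·z = 0
Solving gives y = 3, z = 2.
Check: T·(-3, 3, 2) = (12, -12, -8) = -4·(-3, 3, 2).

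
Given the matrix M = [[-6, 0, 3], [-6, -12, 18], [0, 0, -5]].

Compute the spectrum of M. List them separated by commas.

Compute the characteristic polynomial p(μ) = det(μI - M).
Expanding the 3×3 determinant: p(μ) = μ^3 + 23μ^2 + 162μ + 360.
Try μ = -5: p(-5) = 0, so -5 is a root.
Factor out (μ + 5): p(μ) = (μ + 5)·(μ^2 + 18μ + 72).
The quadratic factors as (μ + 12)·(μ + 6).
Eigenvalues: -12, -6, -5.

-12, -6, -5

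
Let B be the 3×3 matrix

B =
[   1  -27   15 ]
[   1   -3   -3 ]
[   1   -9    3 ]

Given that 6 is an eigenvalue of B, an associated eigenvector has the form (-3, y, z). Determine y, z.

0, -1

We need (B - 6I)v = 0.
B - 6I = [[-5, -27, 15], [1, -9, -3], [1, -9, -3]].
Row 1: (-5)·-3 + (-27)·y + (15)·z = 0
Row 2: (1)·-3 + (-9)·y + (-3)·z = 0
Row 3: (1)·-3 + (-9)·y + (-3)·z = 0
Solving gives y = 0, z = -1.
Check: B·(-3, 0, -1) = (-18, 0, -6) = 6·(-3, 0, -1).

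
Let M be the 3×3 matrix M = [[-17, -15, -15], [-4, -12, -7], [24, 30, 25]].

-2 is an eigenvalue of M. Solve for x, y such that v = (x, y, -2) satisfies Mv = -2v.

We need (M + 2I)v = 0.
M + 2I = [[-15, -15, -15], [-4, -10, -7], [24, 30, 27]].
Row 1: (-15)·x + (-15)·y + (-15)·-2 = 0
Row 2: (-4)·x + (-10)·y + (-7)·-2 = 0
Row 3: (24)·x + (30)·y + (27)·-2 = 0
Solving gives x = 1, y = 1.
Check: M·(1, 1, -2) = (-2, -2, 4) = -2·(1, 1, -2).

1, 1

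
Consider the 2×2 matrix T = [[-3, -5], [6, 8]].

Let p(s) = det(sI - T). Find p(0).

6

p(0) = det(0·I − T) = det(−T) = (−1)^2·det(T).
det(T) = 6, so p(0) = 6.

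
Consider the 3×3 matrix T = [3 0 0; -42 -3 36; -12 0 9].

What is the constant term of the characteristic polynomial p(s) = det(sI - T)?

81

p(0) = det(0·I − T) = det(−T) = (−1)^3·det(T).
det(T) = -81, so p(0) = 81.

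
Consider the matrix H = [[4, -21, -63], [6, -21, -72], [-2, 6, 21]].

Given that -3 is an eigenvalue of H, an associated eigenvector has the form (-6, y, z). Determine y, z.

We need (H + 3I)v = 0.
H + 3I = [[7, -21, -63], [6, -18, -72], [-2, 6, 24]].
Row 1: (7)·-6 + (-21)·y + (-63)·z = 0
Row 2: (6)·-6 + (-18)·y + (-72)·z = 0
Row 3: (-2)·-6 + (6)·y + (24)·z = 0
Solving gives y = -2, z = 0.
Check: H·(-6, -2, 0) = (18, 6, 0) = -3·(-6, -2, 0).

-2, 0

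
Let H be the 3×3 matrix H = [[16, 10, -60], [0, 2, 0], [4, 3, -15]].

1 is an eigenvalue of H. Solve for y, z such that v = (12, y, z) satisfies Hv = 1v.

0, 3

We need (H - 1I)v = 0.
H - 1I = [[15, 10, -60], [0, 1, 0], [4, 3, -16]].
Row 1: (15)·12 + (10)·y + (-60)·z = 0
Row 2: (0)·12 + (1)·y + (0)·z = 0
Row 3: (4)·12 + (3)·y + (-16)·z = 0
Solving gives y = 0, z = 3.
Check: H·(12, 0, 3) = (12, 0, 3) = 1·(12, 0, 3).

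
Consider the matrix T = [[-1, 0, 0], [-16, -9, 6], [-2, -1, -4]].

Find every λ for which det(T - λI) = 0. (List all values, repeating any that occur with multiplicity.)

Compute the characteristic polynomial p(λ) = det(λI - T).
Expanding the 3×3 determinant: p(λ) = λ^3 + 14λ^2 + 55λ + 42.
Rational-root test: λ = -1 gives p(-1) = 0.
Dividing by (λ + 1) leaves λ^2 + 13λ + 42.
The quadratic factors as (λ + 7)·(λ + 6).
Eigenvalues: -7, -6, -1.

-7, -6, -1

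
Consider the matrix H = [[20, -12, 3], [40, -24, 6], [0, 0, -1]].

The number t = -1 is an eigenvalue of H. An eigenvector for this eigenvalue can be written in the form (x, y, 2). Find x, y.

2, 4

We need (H + 1I)v = 0.
H + 1I = [[21, -12, 3], [40, -23, 6], [0, 0, 0]].
Row 1: (21)·x + (-12)·y + (3)·2 = 0
Row 2: (40)·x + (-23)·y + (6)·2 = 0
Row 3: (0)·x + (0)·y + (0)·2 = 0
Solving gives x = 2, y = 4.
Check: H·(2, 4, 2) = (-2, -4, -2) = -1·(2, 4, 2).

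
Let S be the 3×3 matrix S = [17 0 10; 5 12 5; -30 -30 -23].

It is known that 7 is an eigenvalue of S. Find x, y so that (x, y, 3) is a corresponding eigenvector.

We need (S - 7I)v = 0.
S - 7I = [[10, 0, 10], [5, 5, 5], [-30, -30, -30]].
Row 1: (10)·x + (0)·y + (10)·3 = 0
Row 2: (5)·x + (5)·y + (5)·3 = 0
Row 3: (-30)·x + (-30)·y + (-30)·3 = 0
Solving gives x = -3, y = 0.
Check: S·(-3, 0, 3) = (-21, 0, 21) = 7·(-3, 0, 3).

-3, 0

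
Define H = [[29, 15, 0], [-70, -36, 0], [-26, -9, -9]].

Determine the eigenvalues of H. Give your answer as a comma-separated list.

The characteristic polynomial is p(r) = det(rI - H).
Expanding along the first row, p(r) = r^3 + 16r^2 + 69r + 54.
Try r = -9: p(-9) = 0, so -9 is a root.
Dividing by (r + 9) leaves r^2 + 7r + 6.
The quadratic factors as (r + 6)·(r + 1).
Eigenvalues: -9, -6, -1.

-9, -6, -1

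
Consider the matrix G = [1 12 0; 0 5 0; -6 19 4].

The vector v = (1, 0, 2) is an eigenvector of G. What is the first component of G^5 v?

1

First find the eigenvalue: Gv = (1, 0, 2) = 1·(1, 0, 2), so λ = 1.
Then G^5 v = λ^5·v = 1^5·(1, 0, 2) = 1·(1, 0, 2) = (1, 0, 2).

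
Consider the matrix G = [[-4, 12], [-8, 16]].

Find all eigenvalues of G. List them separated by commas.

det(G - λI) = (-4 - λ)(16 - λ) - (12)·(-8) = λ^2 - 12λ + 32.
This factors as (λ - 4)·(λ - 8) = 0.
Eigenvalues: 4, 8.

4, 8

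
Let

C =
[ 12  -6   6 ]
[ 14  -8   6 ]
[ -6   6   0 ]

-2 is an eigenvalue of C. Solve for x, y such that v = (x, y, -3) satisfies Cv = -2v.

3, 4

We need (C + 2I)v = 0.
C + 2I = [[14, -6, 6], [14, -6, 6], [-6, 6, 2]].
Row 1: (14)·x + (-6)·y + (6)·-3 = 0
Row 2: (14)·x + (-6)·y + (6)·-3 = 0
Row 3: (-6)·x + (6)·y + (2)·-3 = 0
Solving gives x = 3, y = 4.
Check: C·(3, 4, -3) = (-6, -8, 6) = -2·(3, 4, -3).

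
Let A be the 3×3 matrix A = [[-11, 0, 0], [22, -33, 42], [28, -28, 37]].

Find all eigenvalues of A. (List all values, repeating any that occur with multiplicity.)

-11, -5, 9

Set up det(rI - A) = 0.
Expanding along the first row, p(r) = r^3 + 7r^2 - 89r - 495.
Since p(-5) = 0, r = -5 is a root.
Dividing by (r + 5) leaves r^2 + 2r - 99.
The quadratic factors as (r + 11)·(r - 9).
Eigenvalues: -11, -5, 9.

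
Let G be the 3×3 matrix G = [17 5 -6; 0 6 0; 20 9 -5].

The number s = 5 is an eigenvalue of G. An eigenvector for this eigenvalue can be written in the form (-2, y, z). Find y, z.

We need (G - 5I)v = 0.
G - 5I = [[12, 5, -6], [0, 1, 0], [20, 9, -10]].
Row 1: (12)·-2 + (5)·y + (-6)·z = 0
Row 2: (0)·-2 + (1)·y + (0)·z = 0
Row 3: (20)·-2 + (9)·y + (-10)·z = 0
Solving gives y = 0, z = -4.
Check: G·(-2, 0, -4) = (-10, 0, -20) = 5·(-2, 0, -4).

0, -4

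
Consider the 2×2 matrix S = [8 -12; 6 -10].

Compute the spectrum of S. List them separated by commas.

det(S - λI) = (8 - λ)(-10 - λ) - (-12)·(6) = λ^2 + 2λ - 8.
This factors as (λ + 4)·(λ - 2) = 0.
Eigenvalues: -4, 2.

-4, 2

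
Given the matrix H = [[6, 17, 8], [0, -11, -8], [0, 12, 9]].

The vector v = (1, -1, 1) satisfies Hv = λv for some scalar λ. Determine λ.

-3

Compute Hv: H·(1, -1, 1) = (-3, 3, -3).
Since Hv = λv, compare component 1: -3 = λ·1, so λ = -3.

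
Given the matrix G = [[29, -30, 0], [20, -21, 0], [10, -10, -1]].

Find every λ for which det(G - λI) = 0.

-1, -1, 9

The characteristic polynomial is p(λ) = det(λI - G).
Cofactor expansion gives p(λ) = λ^3 - 7λ^2 - 17λ - 9.
Since p(-1) = 0, λ = -1 is a root.
Factor out (λ + 1): p(λ) = (λ + 1)·(λ^2 - 8λ - 9).
The quadratic factors as (λ + 1)·(λ - 9).
Eigenvalues: -1, -1, 9.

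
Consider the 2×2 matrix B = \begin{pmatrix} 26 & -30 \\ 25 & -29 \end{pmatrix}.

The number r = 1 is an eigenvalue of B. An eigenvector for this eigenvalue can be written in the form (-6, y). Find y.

-5

We need (B - 1I)v = 0.
B - 1I = [[25, -30], [25, -30]].
Row 1: (25)·-6 + (-30)·y = 0
Row 2: (25)·-6 + (-30)·y = 0
Solving gives y = -5.
Check: B·(-6, -5) = (-6, -5) = 1·(-6, -5).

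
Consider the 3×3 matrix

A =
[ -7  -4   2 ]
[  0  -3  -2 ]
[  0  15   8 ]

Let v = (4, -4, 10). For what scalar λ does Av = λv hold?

Compute Av: A·(4, -4, 10) = (8, -8, 20).
Since Av = λv, compare component 1: 8 = λ·4, so λ = 2.

2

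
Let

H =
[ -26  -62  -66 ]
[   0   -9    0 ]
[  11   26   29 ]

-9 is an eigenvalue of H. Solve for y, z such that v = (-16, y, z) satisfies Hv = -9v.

-2, 6

We need (H + 9I)v = 0.
H + 9I = [[-17, -62, -66], [0, 0, 0], [11, 26, 38]].
Row 1: (-17)·-16 + (-62)·y + (-66)·z = 0
Row 2: (0)·-16 + (0)·y + (0)·z = 0
Row 3: (11)·-16 + (26)·y + (38)·z = 0
Solving gives y = -2, z = 6.
Check: H·(-16, -2, 6) = (144, 18, -54) = -9·(-16, -2, 6).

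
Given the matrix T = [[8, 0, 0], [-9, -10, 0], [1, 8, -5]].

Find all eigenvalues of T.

-10, -5, 8

T is lower triangular, so its eigenvalues are the diagonal entries.
Diagonal: 8, -10, -5.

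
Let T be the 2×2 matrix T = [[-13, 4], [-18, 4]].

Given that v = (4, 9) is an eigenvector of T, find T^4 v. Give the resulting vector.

First find the eigenvalue: Tv = (-16, -36) = -4·(4, 9), so λ = -4.
Then T^4 v = λ^4·v = (-4)^4·(4, 9) = 256·(4, 9) = (1024, 2304).

(1024, 2304)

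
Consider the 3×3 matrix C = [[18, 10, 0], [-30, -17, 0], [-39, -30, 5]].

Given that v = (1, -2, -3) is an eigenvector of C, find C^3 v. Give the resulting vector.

(-8, 16, 24)

First find the eigenvalue: Cv = (-2, 4, 6) = -2·(1, -2, -3), so λ = -2.
Then C^3 v = λ^3·v = (-2)^3·(1, -2, -3) = -8·(1, -2, -3) = (-8, 16, 24).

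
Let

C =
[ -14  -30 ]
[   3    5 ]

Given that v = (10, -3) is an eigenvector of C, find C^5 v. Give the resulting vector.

(-31250, 9375)

First find the eigenvalue: Cv = (-50, 15) = -5·(10, -3), so λ = -5.
Then C^5 v = λ^5·v = (-5)^5·(10, -3) = -3125·(10, -3) = (-31250, 9375).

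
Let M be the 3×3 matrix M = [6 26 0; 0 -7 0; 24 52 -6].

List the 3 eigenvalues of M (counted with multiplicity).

The characteristic polynomial is p(λ) = det(λI - M).
Cofactor expansion gives p(λ) = λ^3 + 7λ^2 - 36λ - 252.
Try λ = -7: p(-7) = 0, so -7 is a root.
Factor out (λ + 7): p(λ) = (λ + 7)·(λ^2 - 36).
The quadratic factors as (λ + 6)·(λ - 6).
Eigenvalues: -7, -6, 6.

-7, -6, 6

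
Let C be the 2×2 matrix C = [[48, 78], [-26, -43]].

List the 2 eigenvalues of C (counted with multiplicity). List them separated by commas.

-4, 9

det(C - sI) = (48 - s)(-43 - s) - (78)·(-26) = s^2 - 5s - 36.
This factors as (s + 4)·(s - 9) = 0.
Eigenvalues: -4, 9.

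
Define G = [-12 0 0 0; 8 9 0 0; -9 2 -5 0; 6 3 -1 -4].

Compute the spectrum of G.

-12, -5, -4, 9

G is lower triangular, so its eigenvalues are the diagonal entries.
Diagonal: -12, 9, -5, -4.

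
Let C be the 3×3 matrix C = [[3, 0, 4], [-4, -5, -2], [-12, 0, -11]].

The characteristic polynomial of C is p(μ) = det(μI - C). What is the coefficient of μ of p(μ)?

p(μ) = μ^3 + 13μ^2 + 55μ + 75.
The coefficient of μ is 55.

55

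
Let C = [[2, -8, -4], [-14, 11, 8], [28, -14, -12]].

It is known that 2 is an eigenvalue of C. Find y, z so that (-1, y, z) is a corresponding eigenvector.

2, -4

We need (C - 2I)v = 0.
C - 2I = [[0, -8, -4], [-14, 9, 8], [28, -14, -14]].
Row 1: (0)·-1 + (-8)·y + (-4)·z = 0
Row 2: (-14)·-1 + (9)·y + (8)·z = 0
Row 3: (28)·-1 + (-14)·y + (-14)·z = 0
Solving gives y = 2, z = -4.
Check: C·(-1, 2, -4) = (-2, 4, -8) = 2·(-1, 2, -4).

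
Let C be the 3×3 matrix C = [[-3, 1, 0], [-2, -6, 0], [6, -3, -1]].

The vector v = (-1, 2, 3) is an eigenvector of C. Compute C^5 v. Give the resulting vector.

(3125, -6250, -9375)

First find the eigenvalue: Cv = (5, -10, -15) = -5·(-1, 2, 3), so λ = -5.
Then C^5 v = λ^5·v = (-5)^5·(-1, 2, 3) = -3125·(-1, 2, 3) = (3125, -6250, -9375).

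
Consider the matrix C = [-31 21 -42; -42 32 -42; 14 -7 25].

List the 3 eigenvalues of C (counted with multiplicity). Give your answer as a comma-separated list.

Set up det(rI - C) = 0.
Expanding the 3×3 determinant: p(r) = r^3 - 26r^2 + 209r - 484.
Try r = 4: p(4) = 0, so 4 is a root.
Factor out (r - 4): p(r) = (r - 4)·(r^2 - 22r + 121).
The quadratic factor is (r - 11)^2.
Eigenvalues: 4, 11, 11.

4, 11, 11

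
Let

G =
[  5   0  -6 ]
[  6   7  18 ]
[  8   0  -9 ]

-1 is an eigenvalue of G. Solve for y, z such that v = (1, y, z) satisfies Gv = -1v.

We need (G + 1I)v = 0.
G + 1I = [[6, 0, -6], [6, 8, 18], [8, 0, -8]].
Row 1: (6)·1 + (0)·y + (-6)·z = 0
Row 2: (6)·1 + (8)·y + (18)·z = 0
Row 3: (8)·1 + (0)·y + (-8)·z = 0
Solving gives y = -3, z = 1.
Check: G·(1, -3, 1) = (-1, 3, -1) = -1·(1, -3, 1).

-3, 1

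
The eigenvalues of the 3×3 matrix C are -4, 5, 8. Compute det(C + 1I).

If C has eigenvalues -4, 5, 8, then C + 1I has eigenvalues -3, 6, 9.
det(C + 1I) = (-3) · (6) · (9) = -162.

-162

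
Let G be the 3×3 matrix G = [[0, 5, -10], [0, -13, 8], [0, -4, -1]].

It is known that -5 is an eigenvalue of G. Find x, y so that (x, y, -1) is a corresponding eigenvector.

We need (G + 5I)v = 0.
G + 5I = [[5, 5, -10], [0, -8, 8], [0, -4, 4]].
Row 1: (5)·x + (5)·y + (-10)·-1 = 0
Row 2: (0)·x + (-8)·y + (8)·-1 = 0
Row 3: (0)·x + (-4)·y + (4)·-1 = 0
Solving gives x = -1, y = -1.
Check: G·(-1, -1, -1) = (5, 5, 5) = -5·(-1, -1, -1).

-1, -1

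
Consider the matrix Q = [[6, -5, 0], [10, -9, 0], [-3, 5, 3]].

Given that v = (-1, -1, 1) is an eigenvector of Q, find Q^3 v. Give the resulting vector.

(-1, -1, 1)

First find the eigenvalue: Qv = (-1, -1, 1) = 1·(-1, -1, 1), so λ = 1.
Then Q^3 v = λ^3·v = 1^3·(-1, -1, 1) = 1·(-1, -1, 1) = (-1, -1, 1).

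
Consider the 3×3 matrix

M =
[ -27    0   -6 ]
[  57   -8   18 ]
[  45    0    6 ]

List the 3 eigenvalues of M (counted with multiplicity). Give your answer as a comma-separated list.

-12, -9, -8

The characteristic polynomial is p(t) = det(tI - M).
Expanding along the first row, p(t) = t^3 + 29t^2 + 276t + 864.
Try t = -12: p(-12) = 0, so -12 is a root.
Dividing by (t + 12) leaves t^2 + 17t + 72.
The quadratic factors as (t + 9)·(t + 8).
Eigenvalues: -12, -9, -8.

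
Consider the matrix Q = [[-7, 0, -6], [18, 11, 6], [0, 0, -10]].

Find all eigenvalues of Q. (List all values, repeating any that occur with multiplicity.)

-10, -7, 11

Set up det(μI - Q) = 0.
Cofactor expansion gives p(μ) = μ^3 + 6μ^2 - 117μ - 770.
Since p(11) = 0, μ = 11 is a root.
Dividing by (μ - 11) leaves μ^2 + 17μ + 70.
The quadratic factors as (μ + 10)·(μ + 7).
Eigenvalues: -10, -7, 11.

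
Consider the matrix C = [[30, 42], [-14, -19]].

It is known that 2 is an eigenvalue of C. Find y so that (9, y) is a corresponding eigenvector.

We need (C - 2I)v = 0.
C - 2I = [[28, 42], [-14, -21]].
Row 1: (28)·9 + (42)·y = 0
Row 2: (-14)·9 + (-21)·y = 0
Solving gives y = -6.
Check: C·(9, -6) = (18, -12) = 2·(9, -6).

-6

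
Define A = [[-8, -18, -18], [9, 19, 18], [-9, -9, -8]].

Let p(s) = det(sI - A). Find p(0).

p(0) = det(0·I − A) = det(−A) = (−1)^3·det(A).
det(A) = -80, so p(0) = 80.

80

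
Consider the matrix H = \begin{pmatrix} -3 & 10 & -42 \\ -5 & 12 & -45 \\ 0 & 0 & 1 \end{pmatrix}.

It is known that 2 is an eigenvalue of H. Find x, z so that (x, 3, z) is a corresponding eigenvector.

We need (H - 2I)v = 0.
H - 2I = [[-5, 10, -42], [-5, 10, -45], [0, 0, -1]].
Row 1: (-5)·x + (10)·3 + (-42)·z = 0
Row 2: (-5)·x + (10)·3 + (-45)·z = 0
Row 3: (0)·x + (0)·3 + (-1)·z = 0
Solving gives x = 6, z = 0.
Check: H·(6, 3, 0) = (12, 6, 0) = 2·(6, 3, 0).

6, 0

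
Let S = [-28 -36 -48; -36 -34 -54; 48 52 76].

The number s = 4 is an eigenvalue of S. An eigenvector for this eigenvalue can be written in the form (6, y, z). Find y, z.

We need (S - 4I)v = 0.
S - 4I = [[-32, -36, -48], [-36, -38, -54], [48, 52, 72]].
Row 1: (-32)·6 + (-36)·y + (-48)·z = 0
Row 2: (-36)·6 + (-38)·y + (-54)·z = 0
Row 3: (48)·6 + (52)·y + (72)·z = 0
Solving gives y = 0, z = -4.
Check: S·(6, 0, -4) = (24, 0, -16) = 4·(6, 0, -4).

0, -4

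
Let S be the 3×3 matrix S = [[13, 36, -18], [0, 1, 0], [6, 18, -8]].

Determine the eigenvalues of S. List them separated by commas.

Compute the characteristic polynomial p(λ) = det(λI - S).
Expanding along the first row, p(λ) = λ^3 - 6λ^2 + 9λ - 4.
Try λ = 4: p(4) = 0, so 4 is a root.
Factor out (λ - 4): p(λ) = (λ - 4)·(λ^2 - 2λ + 1).
The quadratic factor is (λ - 1)^2.
Eigenvalues: 1, 1, 4.

1, 1, 4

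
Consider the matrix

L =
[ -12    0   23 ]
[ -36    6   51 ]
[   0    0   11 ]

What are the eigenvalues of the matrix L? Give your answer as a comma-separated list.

-12, 6, 11

Set up det(rI - L) = 0.
Expanding along the first row, p(r) = r^3 - 5r^2 - 138r + 792.
Try r = -12: p(-12) = 0, so -12 is a root.
Factor out (r + 12): p(r) = (r + 12)·(r^2 - 17r + 66).
The quadratic factors as (r - 6)·(r - 11).
Eigenvalues: -12, 6, 11.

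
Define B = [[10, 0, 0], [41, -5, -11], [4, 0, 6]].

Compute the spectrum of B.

-5, 6, 10

Compute the characteristic polynomial p(λ) = det(λI - B).
Cofactor expansion gives p(λ) = λ^3 - 11λ^2 - 20λ + 300.
Rational-root test: λ = 10 gives p(10) = 0.
Factor out (λ - 10): p(λ) = (λ - 10)·(λ^2 - λ - 30).
The quadratic factors as (λ + 5)·(λ - 6).
Eigenvalues: -5, 6, 10.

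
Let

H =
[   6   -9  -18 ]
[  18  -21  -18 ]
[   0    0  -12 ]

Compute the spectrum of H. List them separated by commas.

Compute the characteristic polynomial p(μ) = det(μI - H).
Cofactor expansion gives p(μ) = μ^3 + 27μ^2 + 216μ + 432.
Rational-root test: μ = -3 gives p(-3) = 0.
Dividing by (μ + 3) leaves μ^2 + 24μ + 144.
The quadratic factor is (μ + 12)^2.
Eigenvalues: -12, -12, -3.

-12, -12, -3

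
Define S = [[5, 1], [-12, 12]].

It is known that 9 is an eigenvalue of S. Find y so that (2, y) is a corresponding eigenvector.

8

We need (S - 9I)v = 0.
S - 9I = [[-4, 1], [-12, 3]].
Row 1: (-4)·2 + (1)·y = 0
Row 2: (-12)·2 + (3)·y = 0
Solving gives y = 8.
Check: S·(2, 8) = (18, 72) = 9·(2, 8).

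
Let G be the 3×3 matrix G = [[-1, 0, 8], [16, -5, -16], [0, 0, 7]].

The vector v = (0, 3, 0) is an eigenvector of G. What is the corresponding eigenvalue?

-5

Compute Gv: G·(0, 3, 0) = (0, -15, 0).
Since Gv = λv, compare component 2: -15 = λ·3, so λ = -5.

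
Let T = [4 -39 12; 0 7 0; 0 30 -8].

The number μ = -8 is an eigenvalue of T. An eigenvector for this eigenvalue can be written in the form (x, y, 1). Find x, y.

We need (T + 8I)v = 0.
T + 8I = [[12, -39, 12], [0, 15, 0], [0, 30, 0]].
Row 1: (12)·x + (-39)·y + (12)·1 = 0
Row 2: (0)·x + (15)·y + (0)·1 = 0
Row 3: (0)·x + (30)·y + (0)·1 = 0
Solving gives x = -1, y = 0.
Check: T·(-1, 0, 1) = (8, 0, -8) = -8·(-1, 0, 1).

-1, 0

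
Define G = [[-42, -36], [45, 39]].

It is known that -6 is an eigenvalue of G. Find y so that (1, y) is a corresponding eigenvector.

-1

We need (G + 6I)v = 0.
G + 6I = [[-36, -36], [45, 45]].
Row 1: (-36)·1 + (-36)·y = 0
Row 2: (45)·1 + (45)·y = 0
Solving gives y = -1.
Check: G·(1, -1) = (-6, 6) = -6·(1, -1).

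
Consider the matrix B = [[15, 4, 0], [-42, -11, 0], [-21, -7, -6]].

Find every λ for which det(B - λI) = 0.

Compute the characteristic polynomial p(s) = det(sI - B).
Cofactor expansion gives p(s) = s^3 + 2s^2 - 21s + 18.
Since p(1) = 0, s = 1 is a root.
Dividing by (s - 1) leaves s^2 + 3s - 18.
The quadratic factors as (s + 6)·(s - 3).
Eigenvalues: -6, 1, 3.

-6, 1, 3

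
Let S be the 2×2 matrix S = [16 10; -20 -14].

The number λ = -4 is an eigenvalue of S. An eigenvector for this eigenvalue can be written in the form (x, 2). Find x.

-1

We need (S + 4I)v = 0.
S + 4I = [[20, 10], [-20, -10]].
Row 1: (20)·x + (10)·2 = 0
Row 2: (-20)·x + (-10)·2 = 0
Solving gives x = -1.
Check: S·(-1, 2) = (4, -8) = -4·(-1, 2).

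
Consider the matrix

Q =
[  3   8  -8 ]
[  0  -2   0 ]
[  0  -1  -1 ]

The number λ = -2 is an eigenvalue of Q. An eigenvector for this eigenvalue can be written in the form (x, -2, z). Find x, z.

0, -2

We need (Q + 2I)v = 0.
Q + 2I = [[5, 8, -8], [0, 0, 0], [0, -1, 1]].
Row 1: (5)·x + (8)·-2 + (-8)·z = 0
Row 2: (0)·x + (0)·-2 + (0)·z = 0
Row 3: (0)·x + (-1)·-2 + (1)·z = 0
Solving gives x = 0, z = -2.
Check: Q·(0, -2, -2) = (0, 4, 4) = -2·(0, -2, -2).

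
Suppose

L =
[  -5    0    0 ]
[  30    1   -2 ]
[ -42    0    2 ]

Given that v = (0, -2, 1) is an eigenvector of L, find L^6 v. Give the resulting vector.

First find the eigenvalue: Lv = (0, -4, 2) = 2·(0, -2, 1), so λ = 2.
Then L^6 v = λ^6·v = 2^6·(0, -2, 1) = 64·(0, -2, 1) = (0, -128, 64).

(0, -128, 64)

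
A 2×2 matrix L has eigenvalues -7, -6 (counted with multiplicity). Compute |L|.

42

det(L) is the product of the eigenvalues: (-7) · (-6) = 42.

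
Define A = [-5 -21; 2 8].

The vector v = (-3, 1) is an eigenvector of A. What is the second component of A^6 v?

First find the eigenvalue: Av = (-6, 2) = 2·(-3, 1), so λ = 2.
Then A^6 v = λ^6·v = 2^6·(-3, 1) = 64·(-3, 1) = (-192, 64).

64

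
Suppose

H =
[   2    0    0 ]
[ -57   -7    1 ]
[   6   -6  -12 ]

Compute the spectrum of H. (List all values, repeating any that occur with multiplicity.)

Compute the characteristic polynomial p(λ) = det(λI - H).
Cofactor expansion gives p(λ) = λ^3 + 17λ^2 + 52λ - 180.
Try λ = 2: p(2) = 0, so 2 is a root.
Factor out (λ - 2): p(λ) = (λ - 2)·(λ^2 + 19λ + 90).
The quadratic factors as (λ + 10)·(λ + 9).
Eigenvalues: -10, -9, 2.

-10, -9, 2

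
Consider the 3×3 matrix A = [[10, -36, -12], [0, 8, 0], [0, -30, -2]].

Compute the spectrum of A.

Set up det(tI - A) = 0.
Cofactor expansion gives p(t) = t^3 - 16t^2 + 44t + 160.
Since p(8) = 0, t = 8 is a root.
Dividing by (t - 8) leaves t^2 - 8t - 20.
The quadratic factors as (t + 2)·(t - 10).
Eigenvalues: -2, 8, 10.

-2, 8, 10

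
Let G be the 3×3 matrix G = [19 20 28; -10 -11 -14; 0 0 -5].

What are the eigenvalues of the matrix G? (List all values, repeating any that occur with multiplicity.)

Set up det(λI - G) = 0.
Expanding the 3×3 determinant: p(λ) = λ^3 - 3λ^2 - 49λ - 45.
Since p(-5) = 0, λ = -5 is a root.
Dividing by (λ + 5) leaves λ^2 - 8λ - 9.
The quadratic factors as (λ + 1)·(λ - 9).
Eigenvalues: -5, -1, 9.

-5, -1, 9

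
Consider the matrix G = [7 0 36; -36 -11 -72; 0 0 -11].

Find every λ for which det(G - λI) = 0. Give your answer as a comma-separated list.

-11, -11, 7

The characteristic polynomial is p(λ) = det(λI - G).
Expanding the 3×3 determinant: p(λ) = λ^3 + 15λ^2 - 33λ - 847.
Since p(-11) = 0, λ = -11 is a root.
Factor out (λ + 11): p(λ) = (λ + 11)·(λ^2 + 4λ - 77).
The quadratic factors as (λ + 11)·(λ - 7).
Eigenvalues: -11, -11, 7.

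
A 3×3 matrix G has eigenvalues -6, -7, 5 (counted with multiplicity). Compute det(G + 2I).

140

If G has eigenvalues -6, -7, 5, then G + 2I has eigenvalues -4, -5, 7.
det(G + 2I) = (-4) · (-5) · (7) = 140.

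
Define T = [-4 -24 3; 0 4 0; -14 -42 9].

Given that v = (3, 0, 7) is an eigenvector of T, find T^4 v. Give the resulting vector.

(243, 0, 567)

First find the eigenvalue: Tv = (9, 0, 21) = 3·(3, 0, 7), so λ = 3.
Then T^4 v = λ^4·v = 3^4·(3, 0, 7) = 81·(3, 0, 7) = (243, 0, 567).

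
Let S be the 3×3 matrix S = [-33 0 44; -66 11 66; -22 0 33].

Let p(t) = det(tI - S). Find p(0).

p(0) = det(0·I − S) = det(−S) = (−1)^3·det(S).
det(S) = -1331, so p(0) = 1331.

1331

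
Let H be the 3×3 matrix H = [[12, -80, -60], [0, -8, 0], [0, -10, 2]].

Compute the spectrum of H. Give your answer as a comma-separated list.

-8, 2, 12

Set up det(lambda·I - H) = 0.
Expanding the 3×3 determinant: p(lambda) = lambda^3 - 6·lambda^2 - 88·lambda + 192.
Since p(2) = 0, lambda = 2 is a root.
Factor out (lambda - 2): p(lambda) = (lambda - 2)·(lambda^2 - 4·lambda - 96).
The quadratic factors as (lambda + 8)·(lambda - 12).
Eigenvalues: -8, 2, 12.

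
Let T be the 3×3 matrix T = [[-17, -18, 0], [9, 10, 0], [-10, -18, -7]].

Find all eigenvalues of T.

-8, -7, 1

Set up det(lambda·I - T) = 0.
Expanding along the first row, p(lambda) = lambda^3 + 14·lambda^2 + 41·lambda - 56.
Try lambda = -8: p(-8) = 0, so -8 is a root.
Factor out (lambda + 8): p(lambda) = (lambda + 8)·(lambda^2 + 6·lambda - 7).
The quadratic factors as (lambda + 7)·(lambda - 1).
Eigenvalues: -8, -7, 1.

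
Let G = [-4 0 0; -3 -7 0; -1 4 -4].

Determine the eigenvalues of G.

-7, -4, -4

G is lower triangular, so its eigenvalues are the diagonal entries.
Diagonal: -4, -7, -4.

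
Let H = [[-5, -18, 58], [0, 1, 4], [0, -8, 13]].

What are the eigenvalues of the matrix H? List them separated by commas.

-5, 5, 9

Compute the characteristic polynomial p(t) = det(tI - H).
Cofactor expansion gives p(t) = t^3 - 9t^2 - 25t + 225.
Try t = -5: p(-5) = 0, so -5 is a root.
Factor out (t + 5): p(t) = (t + 5)·(t^2 - 14t + 45).
The quadratic factors as (t - 5)·(t - 9).
Eigenvalues: -5, 5, 9.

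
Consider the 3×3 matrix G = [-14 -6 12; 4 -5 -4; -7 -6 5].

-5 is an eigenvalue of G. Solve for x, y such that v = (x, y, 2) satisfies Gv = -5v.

2, 1

We need (G + 5I)v = 0.
G + 5I = [[-9, -6, 12], [4, 0, -4], [-7, -6, 10]].
Row 1: (-9)·x + (-6)·y + (12)·2 = 0
Row 2: (4)·x + (0)·y + (-4)·2 = 0
Row 3: (-7)·x + (-6)·y + (10)·2 = 0
Solving gives x = 2, y = 1.
Check: G·(2, 1, 2) = (-10, -5, -10) = -5·(2, 1, 2).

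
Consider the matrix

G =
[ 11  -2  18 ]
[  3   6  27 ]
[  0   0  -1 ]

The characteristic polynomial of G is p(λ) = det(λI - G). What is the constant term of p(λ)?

72

p(λ) = λ^3 - 16λ^2 + 55λ + 72.
The constant term is 72.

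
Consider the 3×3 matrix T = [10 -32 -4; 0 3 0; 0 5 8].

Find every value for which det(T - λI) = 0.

Set up det(lambda·I - T) = 0.
Expanding the 3×3 determinant: p(lambda) = lambda^3 - 21·lambda^2 + 134·lambda - 240.
Try lambda = 8: p(8) = 0, so 8 is a root.
Factor out (lambda - 8): p(lambda) = (lambda - 8)·(lambda^2 - 13·lambda + 30).
The quadratic factors as (lambda - 3)·(lambda - 10).
Eigenvalues: 3, 8, 10.

3, 8, 10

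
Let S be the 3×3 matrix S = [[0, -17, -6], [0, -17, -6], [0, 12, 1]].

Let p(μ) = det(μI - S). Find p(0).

0

p(0) = det(0·I − S) = det(−S) = (−1)^3·det(S).
det(S) = 0, so p(0) = 0.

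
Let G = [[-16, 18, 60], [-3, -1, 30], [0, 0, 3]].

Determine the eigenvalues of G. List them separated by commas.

Compute the characteristic polynomial p(s) = det(sI - G).
Cofactor expansion gives p(s) = s^3 + 14s^2 + 19s - 210.
Since p(3) = 0, s = 3 is a root.
Dividing by (s - 3) leaves s^2 + 17s + 70.
The quadratic factors as (s + 10)·(s + 7).
Eigenvalues: -10, -7, 3.

-10, -7, 3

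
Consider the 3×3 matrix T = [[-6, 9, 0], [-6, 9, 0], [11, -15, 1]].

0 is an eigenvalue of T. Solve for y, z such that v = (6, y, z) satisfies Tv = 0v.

We need (T)v = 0.
T = [[-6, 9, 0], [-6, 9, 0], [11, -15, 1]].
Row 1: (-6)·6 + (9)·y + (0)·z = 0
Row 2: (-6)·6 + (9)·y + (0)·z = 0
Row 3: (11)·6 + (-15)·y + (1)·z = 0
Solving gives y = 4, z = -6.
Check: T·(6, 4, -6) = (0, 0, 0) = 0·(6, 4, -6).

4, -6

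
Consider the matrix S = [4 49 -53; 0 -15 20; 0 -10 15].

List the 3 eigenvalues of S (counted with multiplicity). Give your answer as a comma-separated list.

Set up det(μI - S) = 0.
Expanding along the first row, p(μ) = μ^3 - 4μ^2 - 25μ + 100.
Since p(-5) = 0, μ = -5 is a root.
Factor out (μ + 5): p(μ) = (μ + 5)·(μ^2 - 9μ + 20).
The quadratic factors as (μ - 4)·(μ - 5).
Eigenvalues: -5, 4, 5.

-5, 4, 5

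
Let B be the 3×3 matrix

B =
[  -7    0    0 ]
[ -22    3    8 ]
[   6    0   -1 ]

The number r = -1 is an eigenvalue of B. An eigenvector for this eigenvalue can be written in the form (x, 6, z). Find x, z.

0, -3

We need (B + 1I)v = 0.
B + 1I = [[-6, 0, 0], [-22, 4, 8], [6, 0, 0]].
Row 1: (-6)·x + (0)·6 + (0)·z = 0
Row 2: (-22)·x + (4)·6 + (8)·z = 0
Row 3: (6)·x + (0)·6 + (0)·z = 0
Solving gives x = 0, z = -3.
Check: B·(0, 6, -3) = (0, -6, 3) = -1·(0, 6, -3).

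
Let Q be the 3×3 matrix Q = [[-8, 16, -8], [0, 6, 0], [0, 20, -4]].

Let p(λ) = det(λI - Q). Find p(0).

-192

p(0) = det(0·I − Q) = det(−Q) = (−1)^3·det(Q).
det(Q) = 192, so p(0) = -192.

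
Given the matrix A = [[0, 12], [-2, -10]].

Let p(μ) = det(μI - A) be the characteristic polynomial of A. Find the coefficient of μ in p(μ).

The coefficient of μ of det(μI - A) is −trace(A).
trace(A) = (0) + (-10) = -10, so the coefficient is 10.

10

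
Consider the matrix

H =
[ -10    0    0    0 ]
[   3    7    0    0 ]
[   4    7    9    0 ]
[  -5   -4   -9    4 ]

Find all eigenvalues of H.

H is lower triangular, so its eigenvalues are the diagonal entries.
Diagonal: -10, 7, 9, 4.

-10, 4, 7, 9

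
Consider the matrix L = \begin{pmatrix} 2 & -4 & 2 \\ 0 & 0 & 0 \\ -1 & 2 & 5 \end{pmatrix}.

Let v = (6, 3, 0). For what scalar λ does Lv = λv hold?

Compute Lv: L·(6, 3, 0) = (0, 0, 0).
Since Lv = λv, compare component 1: 0 = λ·6, so λ = 0.

0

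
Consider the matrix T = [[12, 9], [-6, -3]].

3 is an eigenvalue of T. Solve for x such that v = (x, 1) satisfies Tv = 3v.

-1

We need (T - 3I)v = 0.
T - 3I = [[9, 9], [-6, -6]].
Row 1: (9)·x + (9)·1 = 0
Row 2: (-6)·x + (-6)·1 = 0
Solving gives x = -1.
Check: T·(-1, 1) = (-3, 3) = 3·(-1, 1).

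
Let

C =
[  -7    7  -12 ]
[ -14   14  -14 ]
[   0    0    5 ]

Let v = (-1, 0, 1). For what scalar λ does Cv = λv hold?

Compute Cv: C·(-1, 0, 1) = (-5, 0, 5).
Since Cv = λv, compare component 1: -5 = λ·-1, so λ = 5.

5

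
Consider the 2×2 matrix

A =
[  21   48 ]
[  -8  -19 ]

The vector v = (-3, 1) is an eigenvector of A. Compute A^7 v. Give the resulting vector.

First find the eigenvalue: Av = (-15, 5) = 5·(-3, 1), so λ = 5.
Then A^7 v = λ^7·v = 5^7·(-3, 1) = 78125·(-3, 1) = (-234375, 78125).

(-234375, 78125)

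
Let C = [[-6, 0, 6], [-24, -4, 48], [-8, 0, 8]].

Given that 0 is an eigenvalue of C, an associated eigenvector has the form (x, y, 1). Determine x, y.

1, 6

We need (C)v = 0.
C = [[-6, 0, 6], [-24, -4, 48], [-8, 0, 8]].
Row 1: (-6)·x + (0)·y + (6)·1 = 0
Row 2: (-24)·x + (-4)·y + (48)·1 = 0
Row 3: (-8)·x + (0)·y + (8)·1 = 0
Solving gives x = 1, y = 6.
Check: C·(1, 6, 1) = (0, 0, 0) = 0·(1, 6, 1).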